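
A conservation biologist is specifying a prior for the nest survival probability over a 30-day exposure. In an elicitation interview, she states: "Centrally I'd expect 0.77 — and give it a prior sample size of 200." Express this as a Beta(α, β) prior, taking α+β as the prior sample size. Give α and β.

Under the effective-sample-size interpretation, Beta(α, β) has prior mean α/(α+β) and prior sample size α+β.
So α+β = 200 and α/(α+β) = 0.77, giving α = 0.77·200 = 154 and β = 200 − 154 = 46.

α = 154, β = 46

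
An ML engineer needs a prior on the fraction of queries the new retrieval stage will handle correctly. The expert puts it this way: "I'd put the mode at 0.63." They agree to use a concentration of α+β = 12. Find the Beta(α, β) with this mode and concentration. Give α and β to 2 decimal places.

For α,β > 1 the Beta mode is (α−1)/(α+β−2). With α+β = 12, the mode is (α−1)/10.
Set (α−1)/10 = 0.63 → α = 1 + 0.63·10 = 7.30.
β = 12 − α = 4.70.

α = 7.30, β = 4.70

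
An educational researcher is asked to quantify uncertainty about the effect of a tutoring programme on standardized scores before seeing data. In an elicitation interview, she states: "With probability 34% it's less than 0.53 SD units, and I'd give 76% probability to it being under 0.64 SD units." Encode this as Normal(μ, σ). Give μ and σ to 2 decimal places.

The p-quantile of Normal(μ,σ) is μ + z_p·σ, with z_{0.34} = -0.4125 and z_{0.76} = 0.7063.
Eliminate σ: μ = (z₂·x₁ − z₁·x₂)/(z₂ − z₁) = (0.7063·0.53 − (-0.4125)·0.64)/1.119 = 0.57.
Then σ = (x₂ − x₁)/(z₂ − z₁) = (0.64 − 0.53)/1.119 = 0.10.

μ = 0.57, σ = 0.10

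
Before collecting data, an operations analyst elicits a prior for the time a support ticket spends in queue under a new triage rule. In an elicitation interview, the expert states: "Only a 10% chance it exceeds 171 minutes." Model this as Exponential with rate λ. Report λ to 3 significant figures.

P(T > 171.0) = e^(−λ·171.0) = 0.1, so λ = −ln(0.1)/171.0 = 0.0135.

λ ≈ 0.0135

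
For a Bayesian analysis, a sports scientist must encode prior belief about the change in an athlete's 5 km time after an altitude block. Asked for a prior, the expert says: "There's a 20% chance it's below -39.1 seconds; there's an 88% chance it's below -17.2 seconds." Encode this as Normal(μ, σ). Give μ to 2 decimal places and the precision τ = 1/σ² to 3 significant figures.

The p-quantile of Normal(μ,σ) is μ + z_p·σ, with z_{0.2} = -0.8416 and z_{0.88} = 1.175.
Eliminate σ: μ = (z₂·x₁ − z₁·x₂)/(z₂ − z₁) = (1.175·-39.1 − (-0.8416)·-17.2)/2.017 = -29.96.
Then σ = (x₂ − x₁)/(z₂ − z₁) = (-17.2 − -39.1)/2.017 = 10.86.
Precision τ = 1/σ² = 1/10.86² = 0.00848.

μ = -29.96, τ = 0.00848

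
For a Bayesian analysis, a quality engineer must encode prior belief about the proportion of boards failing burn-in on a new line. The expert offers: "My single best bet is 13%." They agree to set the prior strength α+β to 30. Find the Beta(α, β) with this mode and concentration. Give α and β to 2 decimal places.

For α,β > 1 the Beta mode is (α−1)/(α+β−2). With α+β = 30, the mode is (α−1)/28.
Set (α−1)/28 = 0.13 → α = 1 + 0.13·28 = 4.64.
β = 30 − α = 25.36.

α = 4.64, β = 25.36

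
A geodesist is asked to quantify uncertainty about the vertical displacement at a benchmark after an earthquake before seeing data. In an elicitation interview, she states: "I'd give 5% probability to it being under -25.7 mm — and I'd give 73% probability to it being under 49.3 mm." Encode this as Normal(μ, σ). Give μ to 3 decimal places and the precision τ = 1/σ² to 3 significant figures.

μ = 28.942, τ = 0.000906

The p-quantile of Normal(μ,σ) is μ + z_p·σ, with z_{0.05} = -1.645 and z_{0.73} = 0.6128.
Eliminate σ: μ = (z₂·x₁ − z₁·x₂)/(z₂ − z₁) = (0.6128·-25.7 − (-1.645)·49.3)/2.258 = 28.942.
Then σ = (x₂ − x₁)/(z₂ − z₁) = (49.3 − -25.7)/2.258 = 33.220.
Precision τ = 1/σ² = 1/33.22² = 0.000906.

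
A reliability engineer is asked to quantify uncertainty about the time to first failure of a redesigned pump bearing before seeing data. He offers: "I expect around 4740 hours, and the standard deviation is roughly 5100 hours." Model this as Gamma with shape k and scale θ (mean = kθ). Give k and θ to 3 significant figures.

For Gamma(k, scale θ): mean = kθ, variance = kθ², so CV = 1/√k.
CV = SD/mean = 5100/4740 = 1.076, hence k = 1/CV² = 0.864.
Then θ = mean/k = 4740/0.864 = 5490.

k ≈ 0.864, θ ≈ 5490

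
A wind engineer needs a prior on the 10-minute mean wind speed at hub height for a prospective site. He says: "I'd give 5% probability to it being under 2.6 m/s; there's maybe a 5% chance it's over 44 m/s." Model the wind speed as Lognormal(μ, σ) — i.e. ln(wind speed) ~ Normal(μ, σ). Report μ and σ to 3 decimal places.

μ ≈ 2.370, σ ≈ 0.860

If T ~ Lognormal(μ,σ) then ln T ~ Normal(μ,σ), so the p-quantile of ln T is μ + z_p·σ.
ln(2.6) = 0.9555 and ln(44) = 3.784; z_{0.05} = -1.645, z_{0.95} = 1.645.
σ = (3.784 − 0.9555)/(1.645 − (-1.645)) = 0.860.
μ = 0.9555 − (-1.645)·0.860 = 2.370.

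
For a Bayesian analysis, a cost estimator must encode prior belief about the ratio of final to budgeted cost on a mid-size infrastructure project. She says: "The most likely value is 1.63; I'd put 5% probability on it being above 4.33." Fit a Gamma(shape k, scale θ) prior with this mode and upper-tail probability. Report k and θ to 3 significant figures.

Gamma(k,θ) with k>1 has mode (k−1)θ, so θ = 1.63/(k−1).
Need P(X < 4.33) = 0.95 with θ tied to k this way. Start at k = 2, θ = 1.63: P(X<4.33) ≈ 0.743.
Too low — raise k to concentrate. Iterating converges to k ≈ 3.82.
Then θ = 1.63/(3.82−1) ≈ 0.577.

k ≈ 3.82, θ ≈ 0.577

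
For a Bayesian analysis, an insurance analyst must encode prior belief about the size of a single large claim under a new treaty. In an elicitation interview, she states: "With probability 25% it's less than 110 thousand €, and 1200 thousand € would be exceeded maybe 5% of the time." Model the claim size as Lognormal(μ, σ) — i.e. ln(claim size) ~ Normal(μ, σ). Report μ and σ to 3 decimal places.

μ ≈ 5.395, σ ≈ 1.030

If T ~ Lognormal(μ,σ) then ln T ~ Normal(μ,σ), so the p-quantile of ln T is μ + z_p·σ.
ln(110) = 4.7 and ln(1200) = 7.09; z_{0.25} = -0.6745, z_{0.95} = 1.645.
σ = (7.09 − 4.7)/(1.645 − (-0.6745)) = 1.030.
μ = 4.7 − (-0.6745)·1.030 = 5.395.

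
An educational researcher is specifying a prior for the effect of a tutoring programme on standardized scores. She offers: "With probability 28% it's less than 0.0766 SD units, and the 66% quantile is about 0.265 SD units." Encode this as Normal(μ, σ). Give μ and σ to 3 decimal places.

The p-quantile of Normal(μ,σ) is μ + z_p·σ, with z_{0.28} = -0.5828 and z_{0.66} = 0.4125.
Eliminate σ: μ = (z₂·x₁ − z₁·x₂)/(z₂ − z₁) = (0.4125·0.0766 − (-0.5828)·0.265)/0.9953 = 0.187.
Then σ = (x₂ − x₁)/(z₂ − z₁) = (0.265 − 0.0766)/0.9953 = 0.189.

μ = 0.187, σ = 0.189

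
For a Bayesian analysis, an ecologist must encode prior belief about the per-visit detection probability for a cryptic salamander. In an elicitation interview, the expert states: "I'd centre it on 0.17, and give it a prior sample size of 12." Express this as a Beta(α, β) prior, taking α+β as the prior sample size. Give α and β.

α = 2.04, β = 9.96

Under the effective-sample-size interpretation, Beta(α, β) has prior mean α/(α+β) and prior sample size α+β.
So α+β = 12 and α/(α+β) = 0.17, giving α = 0.17·12 = 2.04 and β = 12 − 2.04 = 9.96.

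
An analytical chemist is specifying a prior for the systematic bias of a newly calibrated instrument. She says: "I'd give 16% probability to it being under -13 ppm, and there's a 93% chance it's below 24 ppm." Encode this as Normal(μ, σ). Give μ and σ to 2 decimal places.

For Normal(μ,σ), the p-quantile is μ + z_p·σ. Here z_{0.16} = -0.9945, z_{0.93} = 1.476.
So -13 = μ − 0.9945σ and 24 = μ + 1.476σ.
Subtracting: σ = (24 − -13)/(1.476 − (-0.9945)) = 14.98.
Then μ = -13 − (-0.9945)·14.98 = 1.90.

μ = 1.90, σ = 14.98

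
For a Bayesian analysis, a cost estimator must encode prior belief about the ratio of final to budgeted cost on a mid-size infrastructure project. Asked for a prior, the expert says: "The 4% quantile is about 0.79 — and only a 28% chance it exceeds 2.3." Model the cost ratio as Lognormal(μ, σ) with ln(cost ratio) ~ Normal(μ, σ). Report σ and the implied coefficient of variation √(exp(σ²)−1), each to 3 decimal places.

If T ~ Lognormal(μ,σ) then ln T ~ Normal(μ,σ), so the p-quantile of ln T is μ + z_p·σ.
ln(0.79) = -0.2357 and ln(2.3) = 0.8329; z_{0.04} = -1.751, z_{0.72} = 0.5828.
σ = (0.8329 − -0.2357)/(0.5828 − (-1.751)) = 0.458.
μ = -0.2357 − (-1.751)·0.458 = 0.566.
CV = √(exp(σ²)−1) = √(exp(0.2097)−1) = 0.483.

σ ≈ 0.458, CV ≈ 0.483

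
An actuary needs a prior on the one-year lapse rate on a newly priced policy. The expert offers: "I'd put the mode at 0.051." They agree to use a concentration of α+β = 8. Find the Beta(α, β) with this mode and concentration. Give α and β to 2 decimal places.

α = 1.31, β = 6.69

For α,β > 1 the Beta mode is (α−1)/(α+β−2). With α+β = 8, the mode is (α−1)/6.
Set (α−1)/6 = 0.051 → α = 1 + 0.051·6 = 1.31.
β = 8 − α = 6.69.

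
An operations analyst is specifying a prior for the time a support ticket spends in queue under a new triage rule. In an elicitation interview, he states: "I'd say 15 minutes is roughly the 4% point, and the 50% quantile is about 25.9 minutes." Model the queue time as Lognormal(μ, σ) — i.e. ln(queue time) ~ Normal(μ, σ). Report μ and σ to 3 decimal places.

μ ≈ 3.254, σ ≈ 0.312

If T ~ Lognormal(μ,σ) then ln T ~ Normal(μ,σ), so the p-quantile of ln T is μ + z_p·σ.
ln(15) = 2.708 and ln(25.9) = 3.254; z_{0.04} = -1.751, z_{0.5} = 0.
σ = (3.254 − 2.708)/(0 − (-1.751)) = 0.312.
μ = 2.708 − (-1.751)·0.312 = 3.254.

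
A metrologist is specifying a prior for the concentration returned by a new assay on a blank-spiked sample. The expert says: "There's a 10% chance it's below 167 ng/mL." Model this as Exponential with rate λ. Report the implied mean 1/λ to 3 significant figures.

mean ≈ 1590 ng/mL

P(T < 167.0) = 1 − e^(−λ·167.0) = 0.1, so λ = −ln(1−0.1)/167.0 = −ln(0.9)/167.0 = 0.000631.
Mean = 1/λ = 1590 ng/mL.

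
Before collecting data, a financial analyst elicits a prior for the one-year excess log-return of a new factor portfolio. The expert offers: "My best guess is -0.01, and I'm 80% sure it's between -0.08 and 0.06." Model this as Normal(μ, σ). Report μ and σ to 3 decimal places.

A symmetric 80% interval runs μ ± z·σ with z = 1.282.
Half-width = 0.07, so σ = 0.07/1.282 = 0.055.
μ is the stated best guess, -0.010.

μ = -0.010, σ = 0.055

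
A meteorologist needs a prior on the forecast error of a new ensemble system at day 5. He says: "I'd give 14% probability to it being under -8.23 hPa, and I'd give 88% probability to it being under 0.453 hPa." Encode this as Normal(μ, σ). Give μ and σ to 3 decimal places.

μ = -4.071, σ = 3.850

The p-quantile of Normal(μ,σ) is μ + z_p·σ, with z_{0.14} = -1.08 and z_{0.88} = 1.175.
Eliminate σ: μ = (z₂·x₁ − z₁·x₂)/(z₂ − z₁) = (1.175·-8.23 − (-1.08)·0.453)/2.255 = -4.071.
Then σ = (x₂ − x₁)/(z₂ − z₁) = (0.453 − -8.23)/2.255 = 3.850.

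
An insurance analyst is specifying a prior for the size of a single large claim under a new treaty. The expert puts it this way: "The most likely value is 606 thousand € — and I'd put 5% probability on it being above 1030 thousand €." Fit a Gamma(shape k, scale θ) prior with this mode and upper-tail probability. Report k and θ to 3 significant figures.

Gamma(k,θ) with k>1 has mode (k−1)θ, so θ = 606/(k−1).
Need P(X < 1030) = 0.95 with θ tied to k this way. Start at k = 2, θ = 606: P(X<1030) ≈ 0.507.
Too low — raise k to concentrate. Iterating converges to k ≈ 10.9.
Then θ = 606/(10.9−1) ≈ 61.1.

k ≈ 10.9, θ ≈ 61.1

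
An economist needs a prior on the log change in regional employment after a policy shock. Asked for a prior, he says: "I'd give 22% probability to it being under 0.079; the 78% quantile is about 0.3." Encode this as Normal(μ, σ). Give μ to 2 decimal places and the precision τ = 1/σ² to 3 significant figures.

μ = 0.19, τ = 48.8

The p-quantile of Normal(μ,σ) is μ + z_p·σ, with z_{0.22} = -0.7722 and z_{0.78} = 0.7722.
Eliminate σ: μ = (z₂·x₁ − z₁·x₂)/(z₂ − z₁) = (0.7722·0.079 − (-0.7722)·0.3)/1.544 = 0.19.
Then σ = (x₂ − x₁)/(z₂ − z₁) = (0.3 − 0.079)/1.544 = 0.14.
Precision τ = 1/σ² = 1/0.1431² = 48.8.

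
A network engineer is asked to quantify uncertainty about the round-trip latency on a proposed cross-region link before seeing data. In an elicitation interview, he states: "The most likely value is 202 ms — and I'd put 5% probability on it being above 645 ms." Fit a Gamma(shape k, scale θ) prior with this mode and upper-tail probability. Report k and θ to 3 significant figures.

Gamma(k,θ) with k>1 has mode (k−1)θ, so θ = 202/(k−1).
Need P(X < 645) = 0.95 with θ tied to k this way. Start at k = 2, θ = 202: P(X<645) ≈ 0.828.
Too low — raise k to concentrate. Iterating converges to k ≈ 2.95.
Then θ = 202/(2.95−1) ≈ 104.

k ≈ 2.95, θ ≈ 104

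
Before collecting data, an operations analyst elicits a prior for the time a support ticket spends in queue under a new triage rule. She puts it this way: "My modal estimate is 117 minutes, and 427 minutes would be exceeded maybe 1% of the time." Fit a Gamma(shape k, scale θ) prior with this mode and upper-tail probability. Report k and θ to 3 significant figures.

k ≈ 3.56, θ ≈ 45.8

Gamma(k,θ) with k>1 has mode (k−1)θ, so θ = 117/(k−1).
Need P(X < 427) = 0.99 with θ tied to k this way. Start at k = 2, θ = 117: P(X<427) ≈ 0.879.
Too low — raise k to concentrate. Iterating converges to k ≈ 3.56.
Then θ = 117/(3.56−1) ≈ 45.8.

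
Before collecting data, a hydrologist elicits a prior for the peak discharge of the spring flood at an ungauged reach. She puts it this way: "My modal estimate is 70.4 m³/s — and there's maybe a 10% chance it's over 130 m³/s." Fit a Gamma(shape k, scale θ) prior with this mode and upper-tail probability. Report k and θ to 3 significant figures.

Gamma(k,θ) with k>1 has mode (k−1)θ, so θ = 70.4/(k−1).
Need P(X < 130) = 0.9 with θ tied to k this way. Start at k = 2, θ = 70.4: P(X<130) ≈ 0.551.
Too low — raise k to concentrate. Iterating converges to k ≈ 6.07.
Then θ = 70.4/(6.07−1) ≈ 13.9.

k ≈ 6.07, θ ≈ 13.9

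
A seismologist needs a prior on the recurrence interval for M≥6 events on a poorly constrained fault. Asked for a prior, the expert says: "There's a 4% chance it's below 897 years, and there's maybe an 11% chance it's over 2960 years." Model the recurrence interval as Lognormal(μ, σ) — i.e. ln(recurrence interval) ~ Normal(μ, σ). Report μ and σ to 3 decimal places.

If T ~ Lognormal(μ,σ) then ln T ~ Normal(μ,σ), so the p-quantile of ln T is μ + z_p·σ.
ln(897) = 6.799 and ln(2960) = 7.993; z_{0.04} = -1.751, z_{0.89} = 1.227.
σ = (7.993 − 6.799)/(1.227 − (-1.751)) = 0.401.
μ = 6.799 − (-1.751)·0.401 = 7.501.

μ ≈ 7.501, σ ≈ 0.401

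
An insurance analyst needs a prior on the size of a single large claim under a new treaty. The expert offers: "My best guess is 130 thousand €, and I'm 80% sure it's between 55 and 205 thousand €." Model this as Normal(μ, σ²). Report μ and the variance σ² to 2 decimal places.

μ = 130.00, σ² = 3424.92

A symmetric 80% interval runs μ ± z·σ with z = 1.282.
Half-width = 75, so σ = 75/1.282 = 58.523 and σ² = 3424.92.
μ is the stated best guess, 130.00.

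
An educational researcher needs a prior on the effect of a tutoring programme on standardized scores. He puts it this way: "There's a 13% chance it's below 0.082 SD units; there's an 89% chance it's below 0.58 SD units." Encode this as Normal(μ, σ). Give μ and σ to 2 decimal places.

For Normal(μ,σ), the p-quantile is μ + z_p·σ. Here z_{0.13} = -1.126, z_{0.89} = 1.227.
So 0.082 = μ − 1.126σ and 0.58 = μ + 1.227σ.
Subtracting: σ = (0.58 − 0.082)/(1.227 − (-1.126)) = 0.21.
Then μ = 0.082 − (-1.126)·0.21 = 0.32.

μ = 0.32, σ = 0.21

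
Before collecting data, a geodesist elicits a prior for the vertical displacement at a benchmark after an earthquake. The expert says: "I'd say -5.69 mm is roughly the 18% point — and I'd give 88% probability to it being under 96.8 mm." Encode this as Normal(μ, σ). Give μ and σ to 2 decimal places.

μ = 39.19, σ = 49.03

For Normal(μ,σ), the p-quantile is μ + z_p·σ. Here z_{0.18} = -0.9154, z_{0.88} = 1.175.
So -5.69 = μ − 0.9154σ and 96.8 = μ + 1.175σ.
Subtracting: σ = (96.8 − -5.69)/(1.175 − (-0.9154)) = 49.03.
Then μ = -5.69 − (-0.9154)·49.03 = 39.19.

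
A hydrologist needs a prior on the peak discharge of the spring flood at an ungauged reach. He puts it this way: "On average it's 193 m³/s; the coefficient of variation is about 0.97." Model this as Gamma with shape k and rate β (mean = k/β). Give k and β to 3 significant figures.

For Gamma(k, rate β): mean = k/β, variance = k/β², so CV = 1/√k.
CV = 0.97, hence k = 1/CV² = 1.06.
Then β = k/mean = 1.06/193 = 0.00551.

k ≈ 1.06, β ≈ 0.00551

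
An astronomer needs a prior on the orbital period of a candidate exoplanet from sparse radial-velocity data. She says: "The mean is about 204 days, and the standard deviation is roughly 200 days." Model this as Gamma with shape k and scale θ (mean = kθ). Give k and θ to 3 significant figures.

k ≈ 1.04, θ ≈ 196

For Gamma(k, scale θ): mean = kθ, variance = kθ², so CV = 1/√k.
CV = SD/mean = 200/204 = 0.9804, hence k = 1/CV² = 1.04.
Then θ = mean/k = 204/1.04 = 196.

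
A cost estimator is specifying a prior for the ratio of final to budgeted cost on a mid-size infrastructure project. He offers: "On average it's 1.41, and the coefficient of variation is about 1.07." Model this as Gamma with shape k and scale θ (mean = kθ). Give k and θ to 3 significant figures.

For Gamma(k, scale θ): mean = kθ, variance = kθ², so CV = 1/√k.
CV = 1.07, hence k = 1/CV² = 0.873.
Then θ = mean/k = 1.41/0.873 = 1.61.

k ≈ 0.873, θ ≈ 1.61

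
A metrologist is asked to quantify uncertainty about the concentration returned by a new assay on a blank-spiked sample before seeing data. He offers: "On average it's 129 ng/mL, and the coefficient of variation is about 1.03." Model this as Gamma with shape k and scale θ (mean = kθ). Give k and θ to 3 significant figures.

k ≈ 0.943, θ ≈ 137

For Gamma(k, scale θ): mean = kθ, variance = kθ², so CV = 1/√k.
CV = 1.03, hence k = 1/CV² = 0.943.
Then θ = mean/k = 129/0.943 = 137.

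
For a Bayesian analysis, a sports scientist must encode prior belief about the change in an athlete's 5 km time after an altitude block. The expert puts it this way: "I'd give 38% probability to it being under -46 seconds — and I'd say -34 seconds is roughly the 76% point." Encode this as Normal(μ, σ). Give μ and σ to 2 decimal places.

The p-quantile of Normal(μ,σ) is μ + z_p·σ, with z_{0.38} = -0.3055 and z_{0.76} = 0.7063.
Eliminate σ: μ = (z₂·x₁ − z₁·x₂)/(z₂ − z₁) = (0.7063·-46 − (-0.3055)·-34)/1.012 = -42.38.
Then σ = (x₂ − x₁)/(z₂ − z₁) = (-34 − -46)/1.012 = 11.86.

μ = -42.38, σ = 11.86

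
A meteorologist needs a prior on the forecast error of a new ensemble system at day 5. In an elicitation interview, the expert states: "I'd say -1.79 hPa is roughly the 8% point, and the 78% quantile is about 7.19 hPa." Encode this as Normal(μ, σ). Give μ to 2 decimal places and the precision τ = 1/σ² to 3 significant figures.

For Normal(μ,σ), the p-quantile is μ + z_p·σ. Here z_{0.08} = -1.405, z_{0.78} = 0.7722.
So -1.79 = μ − 1.405σ and 7.19 = μ + 0.7722σ.
Subtracting: σ = (7.19 − -1.79)/(0.7722 − (-1.405)) = 4.12.
Then μ = -1.79 − (-1.405)·4.12 = 4.01.
Precision τ = 1/σ² = 1/4.124² = 0.0588.

μ = 4.01, τ = 0.0588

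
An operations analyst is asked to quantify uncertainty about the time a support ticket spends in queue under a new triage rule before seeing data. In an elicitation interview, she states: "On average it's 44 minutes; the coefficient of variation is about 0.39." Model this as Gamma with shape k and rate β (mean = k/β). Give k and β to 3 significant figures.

For Gamma(k, rate β): mean = k/β, variance = k/β², so CV = 1/√k.
CV = 0.39, hence k = 1/CV² = 6.57.
Then β = k/mean = 6.57/44 = 0.149.

k ≈ 6.57, β ≈ 0.149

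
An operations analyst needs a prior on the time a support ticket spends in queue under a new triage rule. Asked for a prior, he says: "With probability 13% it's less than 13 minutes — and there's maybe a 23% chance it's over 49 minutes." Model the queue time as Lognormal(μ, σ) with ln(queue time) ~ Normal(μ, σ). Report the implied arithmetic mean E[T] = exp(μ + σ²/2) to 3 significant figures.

E[T] ≈ 37.3 minutes

If T ~ Lognormal(μ,σ) then ln T ~ Normal(μ,σ), so the p-quantile of ln T is μ + z_p·σ.
ln(13) = 2.565 and ln(49) = 3.892; z_{0.13} = -1.126, z_{0.77} = 0.7388.
σ = (3.892 − 2.565)/(0.7388 − (-1.126)) = 0.711.
μ = 2.565 − (-1.126)·0.711 = 3.366.
E[T] = exp(μ + σ²/2) = exp(3.366 + 0.2530) = 37.3 minutes.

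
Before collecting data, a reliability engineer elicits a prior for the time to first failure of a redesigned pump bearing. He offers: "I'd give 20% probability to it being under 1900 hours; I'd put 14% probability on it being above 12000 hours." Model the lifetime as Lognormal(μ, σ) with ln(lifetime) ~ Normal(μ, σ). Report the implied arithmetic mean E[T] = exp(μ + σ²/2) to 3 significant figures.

If T ~ Lognormal(μ,σ) then ln T ~ Normal(μ,σ), so the p-quantile of ln T is μ + z_p·σ.
ln(1900) = 7.55 and ln(12000) = 9.393; z_{0.2} = -0.8416, z_{0.86} = 1.08.
σ = (9.393 − 7.55)/(1.08 − (-0.8416)) = 0.959.
μ = 7.55 − (-0.8416)·0.959 = 8.357.
E[T] = exp(μ + σ²/2) = exp(8.357 + 0.4598) = 6740 hours.

E[T] ≈ 6740 hours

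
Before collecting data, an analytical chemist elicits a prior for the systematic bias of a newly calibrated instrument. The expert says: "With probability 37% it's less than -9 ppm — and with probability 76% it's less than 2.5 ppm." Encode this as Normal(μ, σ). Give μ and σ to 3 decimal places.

The p-quantile of Normal(μ,σ) is μ + z_p·σ, with z_{0.37} = -0.3319 and z_{0.76} = 0.7063.
Eliminate σ: μ = (z₂·x₁ − z₁·x₂)/(z₂ − z₁) = (0.7063·-9 − (-0.3319)·2.5)/1.038 = -5.324.
Then σ = (x₂ − x₁)/(z₂ − z₁) = (2.5 − -9)/1.038 = 11.077.

μ = -5.324, σ = 11.077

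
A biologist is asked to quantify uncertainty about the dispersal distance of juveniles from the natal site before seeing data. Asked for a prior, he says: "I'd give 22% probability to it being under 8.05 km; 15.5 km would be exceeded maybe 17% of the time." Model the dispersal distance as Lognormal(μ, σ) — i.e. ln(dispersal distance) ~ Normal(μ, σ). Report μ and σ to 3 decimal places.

μ ≈ 2.379, σ ≈ 0.380

If T ~ Lognormal(μ,σ) then ln T ~ Normal(μ,σ), so the p-quantile of ln T is μ + z_p·σ.
ln(8.05) = 2.086 and ln(15.5) = 2.741; z_{0.22} = -0.7722, z_{0.83} = 0.9542.
σ = (2.741 − 2.086)/(0.9542 − (-0.7722)) = 0.380.
μ = 2.086 − (-0.7722)·0.380 = 2.379.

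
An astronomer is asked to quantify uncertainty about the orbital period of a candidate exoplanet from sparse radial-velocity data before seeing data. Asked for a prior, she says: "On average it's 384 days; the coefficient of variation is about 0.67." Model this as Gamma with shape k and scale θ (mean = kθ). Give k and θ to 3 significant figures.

k ≈ 2.23, θ ≈ 172

For Gamma(k, scale θ): mean = kθ, variance = kθ², so CV = 1/√k.
CV = 0.67, hence k = 1/CV² = 2.23.
Then θ = mean/k = 384/2.23 = 172.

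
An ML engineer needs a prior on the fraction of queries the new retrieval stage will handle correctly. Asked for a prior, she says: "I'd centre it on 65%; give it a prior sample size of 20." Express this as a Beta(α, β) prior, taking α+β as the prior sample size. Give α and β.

α = 13, β = 7

Under the effective-sample-size interpretation, Beta(α, β) has prior mean α/(α+β) and prior sample size α+β.
So α+β = 20 and α/(α+β) = 0.65, giving α = 0.65·20 = 13 and β = 20 − 13 = 7.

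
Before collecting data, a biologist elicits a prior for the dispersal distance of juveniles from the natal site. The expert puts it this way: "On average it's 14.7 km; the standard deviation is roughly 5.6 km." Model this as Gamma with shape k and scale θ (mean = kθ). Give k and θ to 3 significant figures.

For Gamma(k, scale θ): mean = kθ, variance = kθ², so CV = 1/√k.
CV = SD/mean = 5.6/14.7 = 0.381, hence k = 1/CV² = 6.89.
Then θ = mean/k = 14.7/6.89 = 2.13.

k ≈ 6.89, θ ≈ 2.13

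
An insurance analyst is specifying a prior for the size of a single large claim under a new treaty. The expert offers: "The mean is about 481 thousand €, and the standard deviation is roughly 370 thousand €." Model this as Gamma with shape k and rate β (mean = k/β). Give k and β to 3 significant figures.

For Gamma(k, rate β): mean = k/β, variance = k/β², so CV = 1/√k.
CV = SD/mean = 370/481 = 0.7692, hence k = 1/CV² = 1.69.
Then β = k/mean = 1.69/481 = 0.00351.

k ≈ 1.69, β ≈ 0.00351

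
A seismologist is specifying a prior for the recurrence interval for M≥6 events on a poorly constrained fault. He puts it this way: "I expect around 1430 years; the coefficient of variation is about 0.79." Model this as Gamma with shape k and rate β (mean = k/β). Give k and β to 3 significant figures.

k ≈ 1.6, β ≈ 0.00112

For Gamma(k, rate β): mean = k/β, variance = k/β², so CV = 1/√k.
CV = 0.79, hence k = 1/CV² = 1.6.
Then β = k/mean = 1.6/1430 = 0.00112.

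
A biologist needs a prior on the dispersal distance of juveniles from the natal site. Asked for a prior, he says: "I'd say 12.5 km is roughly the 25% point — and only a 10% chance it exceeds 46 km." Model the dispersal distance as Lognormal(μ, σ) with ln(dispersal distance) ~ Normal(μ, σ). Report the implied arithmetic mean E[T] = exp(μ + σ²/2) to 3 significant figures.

If T ~ Lognormal(μ,σ) then ln T ~ Normal(μ,σ), so the p-quantile of ln T is μ + z_p·σ.
ln(12.5) = 2.526 and ln(46) = 3.829; z_{0.25} = -0.6745, z_{0.9} = 1.282.
σ = (3.829 − 2.526)/(1.282 − (-0.6745)) = 0.666.
μ = 2.526 − (-0.6745)·0.666 = 2.975.
E[T] = exp(μ + σ²/2) = exp(2.975 + 0.2218) = 24.5 km.

E[T] ≈ 24.5 km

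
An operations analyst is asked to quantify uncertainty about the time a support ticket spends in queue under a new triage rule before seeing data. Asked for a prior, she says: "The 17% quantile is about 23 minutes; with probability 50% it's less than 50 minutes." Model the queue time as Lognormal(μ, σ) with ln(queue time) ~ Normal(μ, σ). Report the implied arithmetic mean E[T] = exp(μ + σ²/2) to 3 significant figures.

E[T] ≈ 69.6 minutes

If T ~ Lognormal(μ,σ) then ln T ~ Normal(μ,σ), so the p-quantile of ln T is μ + z_p·σ.
ln(23) = 3.135 and ln(50) = 3.912; z_{0.17} = -0.9542, z_{0.5} = 0.
σ = (3.912 − 3.135)/(0 − (-0.9542)) = 0.814.
μ = 3.135 − (-0.9542)·0.814 = 3.912.
E[T] = exp(μ + σ²/2) = exp(3.912 + 0.3312) = 69.6 minutes.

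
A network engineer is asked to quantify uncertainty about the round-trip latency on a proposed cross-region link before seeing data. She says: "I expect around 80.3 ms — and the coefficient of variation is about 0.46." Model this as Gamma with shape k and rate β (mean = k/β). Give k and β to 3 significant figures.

k ≈ 4.73, β ≈ 0.0589

For Gamma(k, rate β): mean = k/β, variance = k/β², so CV = 1/√k.
CV = 0.46, hence k = 1/CV² = 4.73.
Then β = k/mean = 4.73/80.3 = 0.0589.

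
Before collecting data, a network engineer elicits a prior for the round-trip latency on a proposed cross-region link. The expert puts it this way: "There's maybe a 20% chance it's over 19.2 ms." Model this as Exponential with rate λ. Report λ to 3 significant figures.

λ ≈ 0.0838

P(T > 19.2) = e^(−λ·19.2) = 0.2, so λ = −ln(0.2)/19.2 = 0.0838.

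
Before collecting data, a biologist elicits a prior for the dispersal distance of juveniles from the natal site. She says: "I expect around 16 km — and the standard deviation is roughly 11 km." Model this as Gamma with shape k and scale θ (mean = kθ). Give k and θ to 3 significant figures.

For Gamma(k, scale θ): mean = kθ, variance = kθ², so CV = 1/√k.
CV = SD/mean = 11/16 = 0.6875, hence k = 1/CV² = 2.12.
Then θ = mean/k = 16/2.12 = 7.56.

k ≈ 2.12, θ ≈ 7.56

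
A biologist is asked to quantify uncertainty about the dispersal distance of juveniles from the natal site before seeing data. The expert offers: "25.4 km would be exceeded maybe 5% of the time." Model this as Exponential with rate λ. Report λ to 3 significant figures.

P(T > 25.4) = e^(−λ·25.4) = 0.05, so λ = −ln(0.05)/25.4 = 0.118.

λ ≈ 0.118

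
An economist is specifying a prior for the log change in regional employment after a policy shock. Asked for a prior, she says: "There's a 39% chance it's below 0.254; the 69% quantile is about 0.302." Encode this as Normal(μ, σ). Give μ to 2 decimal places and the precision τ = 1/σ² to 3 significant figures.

The p-quantile of Normal(μ,σ) is μ + z_p·σ, with z_{0.39} = -0.2793 and z_{0.69} = 0.4959.
Eliminate σ: μ = (z₂·x₁ − z₁·x₂)/(z₂ − z₁) = (0.4959·0.254 − (-0.2793)·0.302)/0.7752 = 0.27.
Then σ = (x₂ − x₁)/(z₂ − z₁) = (0.302 − 0.254)/0.7752 = 0.06.
Precision τ = 1/σ² = 1/0.06192² = 261.

μ = 0.27, τ = 261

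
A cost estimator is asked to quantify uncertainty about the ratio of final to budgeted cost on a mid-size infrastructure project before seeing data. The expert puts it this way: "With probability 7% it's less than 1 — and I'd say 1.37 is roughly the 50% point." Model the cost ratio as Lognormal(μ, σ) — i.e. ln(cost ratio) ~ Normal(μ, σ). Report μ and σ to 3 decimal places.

μ ≈ 0.315, σ ≈ 0.213

If T ~ Lognormal(μ,σ) then ln T ~ Normal(μ,σ), so the p-quantile of ln T is μ + z_p·σ.
ln(1) = 0 and ln(1.37) = 0.3148; z_{0.07} = -1.476, z_{0.5} = 0.
σ = (0.3148 − 0)/(0 − (-1.476)) = 0.213.
μ = 0 − (-1.476)·0.213 = 0.315.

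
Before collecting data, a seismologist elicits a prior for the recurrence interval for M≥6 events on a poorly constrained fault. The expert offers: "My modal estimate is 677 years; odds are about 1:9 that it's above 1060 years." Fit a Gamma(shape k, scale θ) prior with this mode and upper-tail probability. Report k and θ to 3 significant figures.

Gamma(k,θ) with k>1 has mode (k−1)θ, so θ = 677/(k−1).
Need P(X < 1060) = 0.9 with θ tied to k this way. Start at k = 2, θ = 677: P(X<1060) ≈ 0.464.
Too low — raise k to concentrate. Iterating converges to k ≈ 10.3.
Then θ = 677/(10.3−1) ≈ 72.7.

k ≈ 10.3, θ ≈ 72.7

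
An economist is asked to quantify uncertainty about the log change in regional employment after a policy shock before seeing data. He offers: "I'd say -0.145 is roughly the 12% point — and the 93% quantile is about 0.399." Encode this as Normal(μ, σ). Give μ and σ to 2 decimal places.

For Normal(μ,σ), the p-quantile is μ + z_p·σ. Here z_{0.12} = -1.175, z_{0.93} = 1.476.
So -0.145 = μ − 1.175σ and 0.399 = μ + 1.476σ.
Subtracting: σ = (0.399 − -0.145)/(1.476 − (-1.175)) = 0.21.
Then μ = -0.145 − (-1.175)·0.21 = 0.10.

μ = 0.10, σ = 0.21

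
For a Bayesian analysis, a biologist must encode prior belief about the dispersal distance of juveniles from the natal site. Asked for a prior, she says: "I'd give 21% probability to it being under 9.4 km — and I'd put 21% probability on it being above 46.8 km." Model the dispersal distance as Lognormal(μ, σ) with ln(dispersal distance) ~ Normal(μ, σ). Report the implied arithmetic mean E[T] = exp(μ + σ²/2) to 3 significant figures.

E[T] ≈ 34.4 km

If T ~ Lognormal(μ,σ) then ln T ~ Normal(μ,σ), so the p-quantile of ln T is μ + z_p·σ.
ln(9.4) = 2.241 and ln(46.8) = 3.846; z_{0.21} = -0.8064, z_{0.79} = 0.8064.
σ = (3.846 − 2.241)/(0.8064 − (-0.8064)) = 0.995.
μ = 2.241 − (-0.8064)·0.995 = 3.043.
E[T] = exp(μ + σ²/2) = exp(3.043 + 0.4953) = 34.4 km.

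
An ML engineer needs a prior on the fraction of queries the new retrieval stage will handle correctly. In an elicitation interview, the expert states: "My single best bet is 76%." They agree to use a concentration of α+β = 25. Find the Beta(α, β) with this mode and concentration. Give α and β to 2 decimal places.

For α,β > 1 the Beta mode is (α−1)/(α+β−2). With α+β = 25, the mode is (α−1)/23.
Set (α−1)/23 = 0.76 → α = 1 + 0.76·23 = 18.48.
β = 25 − α = 6.52.

α = 18.48, β = 6.52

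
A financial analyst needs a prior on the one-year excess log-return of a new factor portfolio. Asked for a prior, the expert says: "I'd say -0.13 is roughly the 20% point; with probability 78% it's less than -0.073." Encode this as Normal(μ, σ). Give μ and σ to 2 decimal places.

μ = -0.10, σ = 0.04

The p-quantile of Normal(μ,σ) is μ + z_p·σ, with z_{0.2} = -0.8416 and z_{0.78} = 0.7722.
Eliminate σ: μ = (z₂·x₁ − z₁·x₂)/(z₂ − z₁) = (0.7722·-0.13 − (-0.8416)·-0.073)/1.614 = -0.10.
Then σ = (x₂ − x₁)/(z₂ − z₁) = (-0.073 − -0.13)/1.614 = 0.04.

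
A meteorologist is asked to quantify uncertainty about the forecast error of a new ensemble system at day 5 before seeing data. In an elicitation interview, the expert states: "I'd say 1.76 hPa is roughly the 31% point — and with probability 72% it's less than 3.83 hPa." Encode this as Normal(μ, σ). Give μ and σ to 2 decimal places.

For Normal(μ,σ), the p-quantile is μ + z_p·σ. Here z_{0.31} = -0.4959, z_{0.72} = 0.5828.
So 1.76 = μ − 0.4959σ and 3.83 = μ + 0.5828σ.
Subtracting: σ = (3.83 − 1.76)/(0.5828 − (-0.4959)) = 1.92.
Then μ = 1.76 − (-0.4959)·1.92 = 2.71.

μ = 2.71, σ = 1.92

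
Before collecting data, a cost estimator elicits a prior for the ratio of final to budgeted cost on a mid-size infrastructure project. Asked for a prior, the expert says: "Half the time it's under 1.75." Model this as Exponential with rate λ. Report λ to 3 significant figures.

λ ≈ 0.396

Exponential median = ln 2 / λ, so λ = ln 2 / 1.75 = 0.396.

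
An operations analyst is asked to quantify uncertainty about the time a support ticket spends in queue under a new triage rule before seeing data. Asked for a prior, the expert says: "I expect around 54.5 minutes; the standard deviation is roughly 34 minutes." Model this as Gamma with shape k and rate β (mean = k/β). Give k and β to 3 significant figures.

For Gamma(k, rate β): mean = k/β, variance = k/β², so CV = 1/√k.
CV = SD/mean = 34/54.5 = 0.6239, hence k = 1/CV² = 2.57.
Then β = k/mean = 2.57/54.5 = 0.0471.

k ≈ 2.57, β ≈ 0.0471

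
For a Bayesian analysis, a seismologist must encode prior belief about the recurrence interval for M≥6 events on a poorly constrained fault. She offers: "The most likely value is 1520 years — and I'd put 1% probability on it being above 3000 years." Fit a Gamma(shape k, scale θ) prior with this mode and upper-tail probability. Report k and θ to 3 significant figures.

Gamma(k,θ) with k>1 has mode (k−1)θ, so θ = 1520/(k−1).
Need P(X < 3000) = 0.99 with θ tied to k this way. Start at k = 2, θ = 1520: P(X<3000) ≈ 0.587.
Too low — raise k to concentrate. Iterating converges to k ≈ 11.7.
Then θ = 1520/(11.7−1) ≈ 143.

k ≈ 11.7, θ ≈ 143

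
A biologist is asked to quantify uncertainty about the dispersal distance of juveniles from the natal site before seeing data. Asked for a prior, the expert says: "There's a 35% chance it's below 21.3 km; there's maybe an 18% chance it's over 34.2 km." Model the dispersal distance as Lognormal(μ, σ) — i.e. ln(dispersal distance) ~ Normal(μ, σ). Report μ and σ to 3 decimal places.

If T ~ Lognormal(μ,σ) then ln T ~ Normal(μ,σ), so the p-quantile of ln T is μ + z_p·σ.
ln(21.3) = 3.059 and ln(34.2) = 3.532; z_{0.35} = -0.3853, z_{0.82} = 0.9154.
σ = (3.532 − 3.059)/(0.9154 − (-0.3853)) = 0.364.
μ = 3.059 − (-0.3853)·0.364 = 3.199.

μ ≈ 3.199, σ ≈ 0.364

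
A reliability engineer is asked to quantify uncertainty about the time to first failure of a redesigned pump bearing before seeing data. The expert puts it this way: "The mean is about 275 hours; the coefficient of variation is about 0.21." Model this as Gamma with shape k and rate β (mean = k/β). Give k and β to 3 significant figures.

k ≈ 22.7, β ≈ 0.0825

For Gamma(k, rate β): mean = k/β, variance = k/β², so CV = 1/√k.
CV = 0.21, hence k = 1/CV² = 22.7.
Then β = k/mean = 22.7/275 = 0.0825.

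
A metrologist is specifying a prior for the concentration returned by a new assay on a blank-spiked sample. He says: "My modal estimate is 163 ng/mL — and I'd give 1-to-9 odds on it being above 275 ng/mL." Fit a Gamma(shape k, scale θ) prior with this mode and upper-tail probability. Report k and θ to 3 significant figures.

Gamma(k,θ) with k>1 has mode (k−1)θ, so θ = 163/(k−1).
Need P(X < 275) = 0.9 with θ tied to k this way. Start at k = 2, θ = 163: P(X<275) ≈ 0.503.
Too low — raise k to concentrate. Iterating converges to k ≈ 7.91.
Then θ = 163/(7.91−1) ≈ 23.6.

k ≈ 7.91, θ ≈ 23.6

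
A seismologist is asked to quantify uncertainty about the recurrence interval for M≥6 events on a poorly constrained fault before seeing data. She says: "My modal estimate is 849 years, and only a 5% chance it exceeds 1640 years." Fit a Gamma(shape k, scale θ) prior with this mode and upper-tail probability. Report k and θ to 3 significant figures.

k ≈ 7.41, θ ≈ 133

Gamma(k,θ) with k>1 has mode (k−1)θ, so θ = 849/(k−1).
Need P(X < 1640) = 0.95 with θ tied to k this way. Start at k = 2, θ = 849: P(X<1640) ≈ 0.575.
Too low — raise k to concentrate. Iterating converges to k ≈ 7.41.
Then θ = 849/(7.41−1) ≈ 133.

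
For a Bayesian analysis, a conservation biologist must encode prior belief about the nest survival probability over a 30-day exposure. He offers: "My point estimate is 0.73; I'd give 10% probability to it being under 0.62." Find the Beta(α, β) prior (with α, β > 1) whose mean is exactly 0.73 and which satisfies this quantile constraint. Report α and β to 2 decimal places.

With mean 0.73 fixed, write α = 0.73s, β = 0.27s where s = α+β.
Need P(θ < 0.62) = 0.1 under Beta(0.73s, 0.27s). Normal approximation: (q−m)/√(m(1−m)/s) ≈ z_{0.1} = -1.28, so s ≈ 0.73·0.27·(-1.28)²/(0.62−0.73)² = 26.8.
At s = 26.8: P(θ<0.62) ≈ 0.105. Adjusting to match 0.1 gives s ≈ 27.98.
So α = 0.73·27.98 ≈ 20.43, β = 0.27·27.98 ≈ 7.55.

α ≈ 20.43, β ≈ 7.55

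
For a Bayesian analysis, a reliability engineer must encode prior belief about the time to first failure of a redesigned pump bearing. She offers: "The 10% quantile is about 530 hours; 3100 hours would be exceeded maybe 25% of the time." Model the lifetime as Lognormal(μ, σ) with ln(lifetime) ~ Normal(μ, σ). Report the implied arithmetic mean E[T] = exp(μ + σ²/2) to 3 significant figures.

If T ~ Lognormal(μ,σ) then ln T ~ Normal(μ,σ), so the p-quantile of ln T is μ + z_p·σ.
ln(530) = 6.273 and ln(3100) = 8.039; z_{0.1} = -1.282, z_{0.75} = 0.6745.
σ = (8.039 − 6.273)/(0.6745 − (-1.282)) = 0.903.
μ = 6.273 − (-1.282)·0.903 = 7.430.
E[T] = exp(μ + σ²/2) = exp(7.430 + 0.4077) = 2530 hours.

E[T] ≈ 2530 hours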